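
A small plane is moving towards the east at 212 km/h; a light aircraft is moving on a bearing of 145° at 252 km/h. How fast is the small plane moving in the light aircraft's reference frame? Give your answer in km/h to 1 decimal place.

217.2 km/h

Taking east as x and north as y: small plane velocity = (212.000, 0.000) km/h; light aircraft velocity = (144.541, -206.426) km/h.
Velocity of small plane relative to light aircraft = (212.000, 0.000) − (144.541, -206.426) = (67.459, 206.426) km/h.
Magnitude = |(67.459, 206.426)| = 217.169 km/h.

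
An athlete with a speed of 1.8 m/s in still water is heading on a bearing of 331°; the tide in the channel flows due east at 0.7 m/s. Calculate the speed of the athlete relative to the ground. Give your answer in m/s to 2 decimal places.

1.58 m/s

Taking east as x and north as y: velocity relative to the water = (-0.873, 1.574) m/s; the water relative to ground = (0.700, 0.000) m/s.
Velocity relative to ground = (-0.873, 1.574) + (0.700, 0.000) = (-0.173, 1.574) m/s.
Speed = |(-0.173, 1.574)| = 1.584 m/s.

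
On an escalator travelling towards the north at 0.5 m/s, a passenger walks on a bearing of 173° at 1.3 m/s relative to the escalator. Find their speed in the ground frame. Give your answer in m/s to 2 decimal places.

0.81 m/s

Taking east as x and north as y: escalator velocity = (0.000, 0.500) m/s; passenger velocity relative to escalator = (0.158, -1.290) m/s.
Velocity relative to ground = (0.000, 0.500) + (0.158, -1.290) = (0.158, -0.790) m/s.
Speed = |(0.158, -0.790)| = 0.806 m/s.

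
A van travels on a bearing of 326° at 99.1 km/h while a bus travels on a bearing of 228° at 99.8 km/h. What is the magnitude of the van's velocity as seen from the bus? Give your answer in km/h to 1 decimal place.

Taking east as x and north as y: van velocity = (-55.416, 82.158) km/h; bus velocity = (-74.166, -66.779) km/h.
Velocity of van relative to bus = (-55.416, 82.158) − (-74.166, -66.779) = (18.750, 148.937) km/h.
Magnitude = |(18.750, 148.937)| = 150.112 km/h.

150.1 km/h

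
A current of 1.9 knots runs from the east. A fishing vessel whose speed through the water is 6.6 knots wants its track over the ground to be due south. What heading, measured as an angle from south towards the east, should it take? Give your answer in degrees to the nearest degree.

The current pushes perpendicular to the desired track; the heading must have a component into the current equal to 1.9 knots: 6.6 sin θ = 1.9.
sin θ = 0.2879, so θ = 16.731°.

17°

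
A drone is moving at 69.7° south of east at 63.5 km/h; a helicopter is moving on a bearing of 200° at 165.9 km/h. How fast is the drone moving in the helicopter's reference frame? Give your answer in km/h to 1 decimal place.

Taking east as x and north as y: drone velocity = (22.030, -59.556) km/h; helicopter velocity = (-56.741, -155.895) km/h.
Velocity of drone relative to helicopter = (22.030, -59.556) − (-56.741, -155.895) = (78.772, 96.339) km/h.
Magnitude = |(78.772, 96.339)| = 124.443 km/h.

124.4 km/h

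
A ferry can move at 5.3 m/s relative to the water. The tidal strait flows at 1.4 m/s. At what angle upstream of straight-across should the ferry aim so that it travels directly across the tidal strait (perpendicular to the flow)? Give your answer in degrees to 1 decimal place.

To cancel the current, the upstream component of the ferry's velocity must equal the flow: 5.3 sin θ = 1.4.
sin θ = 1.4 / 5.3 = 0.2642.
θ = arcsin(0.2642) = 15.317°.

15.3°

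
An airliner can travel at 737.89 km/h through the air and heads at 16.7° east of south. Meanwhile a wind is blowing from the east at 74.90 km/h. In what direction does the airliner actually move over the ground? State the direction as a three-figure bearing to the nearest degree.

Taking east as x and north as y: velocity relative to the air = (212.040, -706.768) km/h; the air relative to ground = (-74.900, 0.000) km/h.
Velocity relative to ground = (212.040, -706.768) + (-74.900, 0.000) = (137.140, -706.768) km/h.
Bearing = atan2(137.14, -706.77) = 169.02° clockwise from north.

169°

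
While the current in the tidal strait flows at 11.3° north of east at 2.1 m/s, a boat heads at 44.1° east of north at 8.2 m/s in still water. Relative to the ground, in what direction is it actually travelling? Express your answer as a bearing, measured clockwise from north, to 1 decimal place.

Taking east as x and north as y: velocity relative to the water = (5.706, 5.889) m/s; the water relative to ground = (2.059, 0.411) m/s.
Velocity relative to ground = (5.706, 5.889) + (2.059, 0.411) = (7.766, 6.300) m/s.
Bearing = atan2(7.77, 6.30) = 50.95° clockwise from north.

050.9°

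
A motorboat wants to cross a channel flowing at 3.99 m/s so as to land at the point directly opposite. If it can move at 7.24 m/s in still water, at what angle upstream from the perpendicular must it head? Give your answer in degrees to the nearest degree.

33°

To cancel the current, the upstream component of the motorboat's velocity must equal the flow: 7.24 sin θ = 3.99.
sin θ = 3.99 / 7.24 = 0.5511.
θ = arcsin(0.5511) = 33.443°.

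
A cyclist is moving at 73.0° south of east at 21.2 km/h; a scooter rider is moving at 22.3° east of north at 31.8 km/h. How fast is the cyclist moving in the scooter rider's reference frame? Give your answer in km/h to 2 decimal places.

Taking east as x and north as y: cyclist velocity = (6.198, -20.274) km/h; scooter rider velocity = (12.067, 29.422) km/h.
Velocity of cyclist relative to scooter rider = (6.198, -20.274) − (12.067, 29.422) = (-5.868, -49.695) km/h.
Magnitude = |(-5.868, -49.695)| = 50.041 km/h.

50.04 km/h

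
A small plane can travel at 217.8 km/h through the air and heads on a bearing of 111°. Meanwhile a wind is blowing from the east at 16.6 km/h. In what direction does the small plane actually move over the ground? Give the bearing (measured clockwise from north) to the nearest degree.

Taking east as x and north as y: velocity relative to the air = (203.334, -78.053) km/h; the air relative to ground = (-16.600, 0.000) km/h.
Velocity relative to ground = (203.334, -78.053) + (-16.600, 0.000) = (186.734, -78.053) km/h.
Bearing = atan2(186.73, -78.05) = 112.68° clockwise from north.

113°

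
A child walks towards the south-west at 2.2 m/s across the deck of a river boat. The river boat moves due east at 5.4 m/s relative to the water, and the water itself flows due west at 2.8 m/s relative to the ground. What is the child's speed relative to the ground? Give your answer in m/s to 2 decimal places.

In east/north components (m/s): child relative to river boat = (-1.556, -1.556); river boat relative to water = (5.400, 0.000); water relative to ground = (-2.800, 0.000).
Sum = (1.044, -1.556) m/s.
Speed = |(1.044, -1.556)| = 1.874 m/s.

1.87 m/s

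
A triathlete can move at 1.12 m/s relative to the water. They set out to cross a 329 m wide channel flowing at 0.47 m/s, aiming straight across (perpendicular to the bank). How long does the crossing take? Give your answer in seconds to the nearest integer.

The component of the triathlete's velocity perpendicular to the bank is 1.12 m/s.
The current is parallel to the bank, so it does not affect the crossing time.
Time = 329 / 1.120 = 293.750 s.

294 s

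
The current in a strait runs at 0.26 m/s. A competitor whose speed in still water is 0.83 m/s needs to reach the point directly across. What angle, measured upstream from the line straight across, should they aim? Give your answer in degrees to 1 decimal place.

To cancel the current, the upstream component of the competitor's velocity must equal the flow: 0.83 sin θ = 0.26.
sin θ = 0.26 / 0.83 = 0.3133.
θ = arcsin(0.3133) = 18.255°.

18.3°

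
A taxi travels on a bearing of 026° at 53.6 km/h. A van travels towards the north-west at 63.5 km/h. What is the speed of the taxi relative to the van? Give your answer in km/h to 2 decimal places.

Taking east as x and north as y: taxi velocity = (23.497, 48.175) km/h; van velocity = (-44.901, 44.901) km/h.
Velocity of taxi relative to van = (23.497, 48.175) − (-44.901, 44.901) = (68.398, 3.274) km/h.
Magnitude = |(68.398, 3.274)| = 68.476 km/h.

68.48 km/h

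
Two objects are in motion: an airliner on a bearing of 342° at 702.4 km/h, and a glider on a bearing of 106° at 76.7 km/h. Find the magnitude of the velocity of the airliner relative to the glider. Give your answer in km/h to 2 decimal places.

748.00 km/h

Taking east as x and north as y: airliner velocity = (-217.054, 668.022) km/h; glider velocity = (73.729, -21.141) km/h.
Velocity of airliner relative to glider = (-217.054, 668.022) − (73.729, -21.141) = (-290.782, 689.163) km/h.
Magnitude = |(-290.782, 689.163)| = 747.998 km/h.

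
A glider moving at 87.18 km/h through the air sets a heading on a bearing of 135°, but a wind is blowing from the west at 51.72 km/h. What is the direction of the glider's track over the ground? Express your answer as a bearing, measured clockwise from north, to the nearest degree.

119°

Taking east as x and north as y: velocity relative to the air = (61.646, -61.646) km/h; the air relative to ground = (51.720, 0.000) km/h.
Velocity relative to ground = (61.646, -61.646) + (51.720, 0.000) = (113.366, -61.646) km/h.
Bearing = atan2(113.37, -61.65) = 118.54° clockwise from north.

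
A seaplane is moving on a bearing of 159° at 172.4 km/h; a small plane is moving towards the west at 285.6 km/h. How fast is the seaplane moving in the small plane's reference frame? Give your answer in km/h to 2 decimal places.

382.86 km/h

Taking east as x and north as y: seaplane velocity = (61.783, -160.949) km/h; small plane velocity = (-285.600, 0.000) km/h.
Velocity of seaplane relative to small plane = (61.783, -160.949) − (-285.600, 0.000) = (347.383, -160.949) km/h.
Magnitude = |(347.383, -160.949)| = 382.857 km/h.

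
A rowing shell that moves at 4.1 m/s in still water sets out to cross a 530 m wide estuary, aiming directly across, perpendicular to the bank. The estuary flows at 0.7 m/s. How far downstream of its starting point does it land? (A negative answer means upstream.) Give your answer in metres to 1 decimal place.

Perpendicular speed = 4.100 m/s; crossing time = 530 / 4.100 = 129.268 s.
Net downstream speed = 0.700 m/s.
Drift = 0.700 × 129.268 = 90.488 m (downstream).

90.5 m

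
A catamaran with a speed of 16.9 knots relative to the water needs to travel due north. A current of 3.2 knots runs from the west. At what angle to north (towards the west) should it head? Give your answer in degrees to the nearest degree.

11°

The current pushes perpendicular to the desired track; the heading must have a component into the current equal to 3.2 knots: 16.9 sin θ = 3.2.
sin θ = 0.1893, so θ = 10.915°.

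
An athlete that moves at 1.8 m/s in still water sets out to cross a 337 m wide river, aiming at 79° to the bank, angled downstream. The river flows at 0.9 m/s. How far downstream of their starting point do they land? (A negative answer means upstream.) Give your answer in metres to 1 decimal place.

237.2 m

Perpendicular speed = 1.767 m/s; crossing time = 337 / 1.767 = 190.726 s.
Net downstream speed = 1.243 m/s.
Drift = 1.243 × 190.726 = 237.160 m (downstream).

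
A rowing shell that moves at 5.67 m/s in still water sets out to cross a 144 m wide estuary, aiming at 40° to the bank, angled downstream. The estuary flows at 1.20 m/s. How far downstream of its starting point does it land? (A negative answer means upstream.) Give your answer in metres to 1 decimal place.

Perpendicular speed = 3.645 m/s; crossing time = 144 / 3.645 = 39.510 s.
Net downstream speed = 5.543 m/s.
Drift = 5.543 × 39.510 = 219.025 m (downstream).

219.0 m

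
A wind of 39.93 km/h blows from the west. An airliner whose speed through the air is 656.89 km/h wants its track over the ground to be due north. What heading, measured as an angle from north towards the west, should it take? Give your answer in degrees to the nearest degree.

The wind pushes perpendicular to the desired track; the heading must have a component into the wind equal to 39.93 km/h: 656.89 sin θ = 39.93.
sin θ = 0.0608, so θ = 3.485°.

3°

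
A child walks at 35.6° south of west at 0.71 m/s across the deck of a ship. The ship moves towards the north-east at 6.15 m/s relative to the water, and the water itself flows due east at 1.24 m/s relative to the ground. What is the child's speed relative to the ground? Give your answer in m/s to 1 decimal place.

6.4 m/s

In east/north components (m/s): child relative to ship = (-0.577, -0.413); ship relative to water = (4.349, 4.349); water relative to ground = (1.240, 0.000).
Sum = (5.011, 3.935) m/s.
Speed = |(5.011, 3.935)| = 6.372 m/s.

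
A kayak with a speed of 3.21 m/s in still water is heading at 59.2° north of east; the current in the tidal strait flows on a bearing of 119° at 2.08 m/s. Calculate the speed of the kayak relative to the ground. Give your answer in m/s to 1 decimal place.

Taking east as x and north as y: velocity relative to the water = (1.644, 2.757) m/s; the water relative to ground = (1.819, -1.008) m/s.
Velocity relative to ground = (1.644, 2.757) + (1.819, -1.008) = (3.463, 1.749) m/s.
Speed = |(3.463, 1.749)| = 3.879 m/s.

3.9 m/s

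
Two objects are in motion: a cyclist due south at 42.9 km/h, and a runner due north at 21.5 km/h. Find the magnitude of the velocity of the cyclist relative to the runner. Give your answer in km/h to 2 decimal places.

Taking east as x and north as y: cyclist velocity = (0.000, -42.900) km/h; runner velocity = (0.000, 21.500) km/h.
Velocity of cyclist relative to runner = (0.000, -42.900) − (0.000, 21.500) = (0.000, -64.400) km/h.
Magnitude = |(0.000, -64.400)| = 64.400 km/h.

64.40 km/h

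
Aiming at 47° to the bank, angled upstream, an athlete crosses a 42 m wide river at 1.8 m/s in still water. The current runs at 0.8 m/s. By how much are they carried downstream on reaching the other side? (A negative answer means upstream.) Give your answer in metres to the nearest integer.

-14 m

Perpendicular speed = 1.316 m/s; crossing time = 42 / 1.316 = 31.904 s.
Net downstream speed = -0.428 m/s.
Drift = -0.428 × 31.904 = -13.642 m (upstream).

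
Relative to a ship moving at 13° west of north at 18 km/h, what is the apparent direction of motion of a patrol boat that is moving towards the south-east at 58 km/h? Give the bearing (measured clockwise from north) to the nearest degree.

Taking east as x and north as y: patrol boat velocity = (41.012, -41.012) km/h; ship velocity = (-4.049, 17.539) km/h.
Velocity of patrol boat relative to ship = (41.012, -41.012) − (-4.049, 17.539) = (45.061, -58.551) km/h.
Bearing = atan2(45.06, -58.55) = 142.42° clockwise from north.

142°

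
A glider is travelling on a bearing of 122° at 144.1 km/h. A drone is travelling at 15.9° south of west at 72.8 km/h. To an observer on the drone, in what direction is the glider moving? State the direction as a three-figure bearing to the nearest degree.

Taking east as x and north as y: glider velocity = (122.204, -76.361) km/h; drone velocity = (-70.015, -19.944) km/h.
Velocity of glider relative to drone = (122.204, -76.361) − (-70.015, -19.944) = (192.218, -56.417) km/h.
Bearing = atan2(192.22, -56.42) = 106.36° clockwise from north.

106°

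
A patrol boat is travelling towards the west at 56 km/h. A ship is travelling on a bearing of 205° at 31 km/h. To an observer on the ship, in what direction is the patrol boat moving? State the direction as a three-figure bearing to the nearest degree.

Taking east as x and north as y: patrol boat velocity = (-56.000, 0.000) km/h; ship velocity = (-13.101, -28.096) km/h.
Velocity of patrol boat relative to ship = (-56.000, 0.000) − (-13.101, -28.096) = (-42.899, 28.096) km/h.
Bearing = atan2(-42.90, 28.10) = 303.22° clockwise from north.

303°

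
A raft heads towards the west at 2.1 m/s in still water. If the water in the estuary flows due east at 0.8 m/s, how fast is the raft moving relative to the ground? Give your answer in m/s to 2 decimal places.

1.30 m/s

Taking east as x and north as y: velocity relative to the water = (-2.100, 0.000) m/s; the water relative to ground = (0.800, 0.000) m/s.
Velocity relative to ground = (-2.100, 0.000) + (0.800, 0.000) = (-1.300, 0.000) m/s.
Speed = |(-1.300, 0.000)| = 1.300 m/s.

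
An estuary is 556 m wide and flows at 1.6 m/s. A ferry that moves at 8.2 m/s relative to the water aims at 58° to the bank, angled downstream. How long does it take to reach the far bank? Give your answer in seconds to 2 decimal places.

79.95 s

The component of the ferry's velocity perpendicular to the bank is 8.2 × sin 58° = 6.954 m/s.
The current is parallel to the bank, so it does not affect the crossing time.
Time = 556 / 6.954 = 79.954 s.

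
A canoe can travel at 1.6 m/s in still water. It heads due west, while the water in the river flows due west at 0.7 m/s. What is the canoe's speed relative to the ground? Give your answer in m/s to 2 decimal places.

2.30 m/s

Taking east as x and north as y: velocity relative to the water = (-1.600, 0.000) m/s; the water relative to ground = (-0.700, 0.000) m/s.
Velocity relative to ground = (-1.600, 0.000) + (-0.700, 0.000) = (-2.300, 0.000) m/s.
Speed = |(-2.300, 0.000)| = 2.300 m/s.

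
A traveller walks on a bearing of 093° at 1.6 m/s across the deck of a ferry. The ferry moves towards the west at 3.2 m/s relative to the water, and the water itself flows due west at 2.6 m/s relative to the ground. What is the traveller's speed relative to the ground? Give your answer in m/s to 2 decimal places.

4.20 m/s

In east/north components (m/s): traveller relative to ferry = (1.598, -0.084); ferry relative to water = (-3.200, 0.000); water relative to ground = (-2.600, 0.000).
Sum = (-4.202, -0.084) m/s.
Speed = |(-4.202, -0.084)| = 4.203 m/s.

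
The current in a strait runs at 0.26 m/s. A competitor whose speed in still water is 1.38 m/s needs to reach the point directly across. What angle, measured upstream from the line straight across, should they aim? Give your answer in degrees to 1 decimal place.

10.9°

To cancel the current, the upstream component of the competitor's velocity must equal the flow: 1.38 sin θ = 0.26.
sin θ = 0.26 / 1.38 = 0.1884.
θ = arcsin(0.1884) = 10.860°.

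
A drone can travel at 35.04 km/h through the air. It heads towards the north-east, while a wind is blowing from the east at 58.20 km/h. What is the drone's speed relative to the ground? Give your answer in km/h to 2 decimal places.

41.61 km/h

Taking east as x and north as y: velocity relative to the air = (24.777, 24.777) km/h; the air relative to ground = (-58.200, 0.000) km/h.
Velocity relative to ground = (24.777, 24.777) + (-58.200, 0.000) = (-33.423, 24.777) km/h.
Speed = |(-33.423, 24.777)| = 41.605 km/h.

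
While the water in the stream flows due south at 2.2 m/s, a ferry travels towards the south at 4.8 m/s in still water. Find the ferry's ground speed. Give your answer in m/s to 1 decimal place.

7.0 m/s

Taking east as x and north as y: velocity relative to the water = (0.000, -4.800) m/s; the water relative to ground = (0.000, -2.200) m/s.
Velocity relative to ground = (0.000, -4.800) + (0.000, -2.200) = (0.000, -7.000) m/s.
Speed = |(0.000, -7.000)| = 7.000 m/s.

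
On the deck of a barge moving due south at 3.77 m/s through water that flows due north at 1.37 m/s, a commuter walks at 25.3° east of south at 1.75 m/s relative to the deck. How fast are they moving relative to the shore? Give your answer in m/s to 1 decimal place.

In east/north components (m/s): commuter relative to barge = (0.748, -1.582); barge relative to water = (0.000, -3.770); water relative to ground = (0.000, 1.370).
Sum = (0.748, -3.982) m/s.
Speed = |(0.748, -3.982)| = 4.052 m/s.

4.1 m/s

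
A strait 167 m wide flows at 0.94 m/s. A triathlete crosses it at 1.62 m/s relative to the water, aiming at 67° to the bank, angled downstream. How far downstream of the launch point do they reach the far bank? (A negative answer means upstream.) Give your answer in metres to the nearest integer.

Perpendicular speed = 1.491 m/s; crossing time = 167 / 1.491 = 111.989 s.
Net downstream speed = 1.573 m/s.
Drift = 1.573 × 111.989 = 176.157 m (downstream).

176 m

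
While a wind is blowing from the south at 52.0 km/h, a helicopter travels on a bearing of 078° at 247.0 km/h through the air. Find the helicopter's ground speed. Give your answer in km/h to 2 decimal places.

262.78 km/h

Taking east as x and north as y: velocity relative to the air = (241.602, 51.354) km/h; the air relative to ground = (0.000, 52.000) km/h.
Velocity relative to ground = (241.602, 51.354) + (0.000, 52.000) = (241.602, 103.354) km/h.
Speed = |(241.602, 103.354)| = 262.781 km/h.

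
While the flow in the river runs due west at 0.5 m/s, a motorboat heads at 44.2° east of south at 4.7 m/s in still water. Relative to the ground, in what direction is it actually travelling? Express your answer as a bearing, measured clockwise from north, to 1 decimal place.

Taking east as x and north as y: velocity relative to the water = (3.277, -3.369) m/s; the water relative to ground = (-0.500, 0.000) m/s.
Velocity relative to ground = (3.277, -3.369) + (-0.500, 0.000) = (2.777, -3.369) m/s.
Bearing = atan2(2.78, -3.37) = 140.51° clockwise from north.

140.5°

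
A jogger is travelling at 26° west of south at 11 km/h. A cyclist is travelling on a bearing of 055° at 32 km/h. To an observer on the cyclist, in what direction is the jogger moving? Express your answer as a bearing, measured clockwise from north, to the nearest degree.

228°

Taking east as x and north as y: jogger velocity = (-4.822, -9.887) km/h; cyclist velocity = (26.213, 18.354) km/h.
Velocity of jogger relative to cyclist = (-4.822, -9.887) − (26.213, 18.354) = (-31.035, -28.241) km/h.
Bearing = atan2(-31.03, -28.24) = 227.70° clockwise from north.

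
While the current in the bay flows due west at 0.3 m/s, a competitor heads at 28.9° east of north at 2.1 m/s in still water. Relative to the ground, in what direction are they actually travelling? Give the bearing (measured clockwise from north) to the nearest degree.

Taking east as x and north as y: velocity relative to the water = (1.015, 1.838) m/s; the water relative to ground = (-0.300, 0.000) m/s.
Velocity relative to ground = (1.015, 1.838) + (-0.300, 0.000) = (0.715, 1.838) m/s.
Bearing = atan2(0.71, 1.84) = 21.25° clockwise from north.

021°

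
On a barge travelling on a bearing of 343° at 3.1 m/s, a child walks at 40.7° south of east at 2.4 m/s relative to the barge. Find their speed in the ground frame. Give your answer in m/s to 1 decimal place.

Taking east as x and north as y: barge velocity = (-0.906, 2.965) m/s; child velocity relative to barge = (1.820, -1.565) m/s.
Velocity relative to ground = (-0.906, 2.965) + (1.820, -1.565) = (0.913, 1.400) m/s.
Speed = |(0.913, 1.400)| = 1.671 m/s.

1.7 m/s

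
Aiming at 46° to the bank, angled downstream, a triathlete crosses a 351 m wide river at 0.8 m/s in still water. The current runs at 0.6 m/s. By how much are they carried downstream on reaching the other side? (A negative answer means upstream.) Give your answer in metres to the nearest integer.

705 m

Perpendicular speed = 0.575 m/s; crossing time = 351 / 0.575 = 609.934 s.
Net downstream speed = 1.156 m/s.
Drift = 1.156 × 609.934 = 704.917 m (downstream).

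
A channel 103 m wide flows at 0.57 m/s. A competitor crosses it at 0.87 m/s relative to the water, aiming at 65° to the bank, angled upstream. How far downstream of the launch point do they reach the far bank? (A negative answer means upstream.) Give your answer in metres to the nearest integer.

26 m

Perpendicular speed = 0.788 m/s; crossing time = 103 / 0.788 = 130.630 s.
Net downstream speed = 0.202 m/s.
Drift = 0.202 × 130.630 = 26.429 m (downstream).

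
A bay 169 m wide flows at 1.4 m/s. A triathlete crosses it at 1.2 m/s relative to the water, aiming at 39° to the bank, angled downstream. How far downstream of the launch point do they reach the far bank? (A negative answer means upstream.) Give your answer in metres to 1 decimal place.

522.0 m

Perpendicular speed = 0.755 m/s; crossing time = 169 / 0.755 = 223.786 s.
Net downstream speed = 2.333 m/s.
Drift = 2.333 × 223.786 = 521.999 m (downstream).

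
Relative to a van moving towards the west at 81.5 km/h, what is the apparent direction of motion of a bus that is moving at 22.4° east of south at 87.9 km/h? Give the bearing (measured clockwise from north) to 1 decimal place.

Taking east as x and north as y: bus velocity = (33.496, -81.268) km/h; van velocity = (-81.500, 0.000) km/h.
Velocity of bus relative to van = (33.496, -81.268) − (-81.500, 0.000) = (114.996, -81.268) km/h.
Bearing = atan2(115.00, -81.27) = 125.25° clockwise from north.

125.2°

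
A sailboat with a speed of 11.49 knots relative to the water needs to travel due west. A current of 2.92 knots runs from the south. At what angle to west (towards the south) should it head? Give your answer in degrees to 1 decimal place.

The current pushes perpendicular to the desired track; the heading must have a component into the current equal to 2.92 knots: 11.49 sin θ = 2.92.
sin θ = 0.2541, so θ = 14.722°.

14.7°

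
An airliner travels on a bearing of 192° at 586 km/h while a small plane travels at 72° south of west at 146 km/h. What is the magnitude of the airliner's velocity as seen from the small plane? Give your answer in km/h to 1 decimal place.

Taking east as x and north as y: airliner velocity = (-121.836, -573.194) km/h; small plane velocity = (-45.116, -138.854) km/h.
Velocity of airliner relative to small plane = (-121.836, -573.194) − (-45.116, -138.854) = (-76.720, -434.340) km/h.
Magnitude = |(-76.720, -434.340)| = 441.064 km/h.

441.1 km/h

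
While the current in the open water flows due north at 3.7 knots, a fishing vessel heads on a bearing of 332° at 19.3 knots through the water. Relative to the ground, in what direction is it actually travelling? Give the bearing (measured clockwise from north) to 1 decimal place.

336.4°

Taking east as x and north as y: velocity relative to the water = (-9.061, 17.041) knots; the water relative to ground = (0.000, 3.700) knots.
Velocity relative to ground = (-9.061, 17.041) + (0.000, 3.700) = (-9.061, 20.741) knots.
Bearing = atan2(-9.06, 20.74) = 336.40° clockwise from north.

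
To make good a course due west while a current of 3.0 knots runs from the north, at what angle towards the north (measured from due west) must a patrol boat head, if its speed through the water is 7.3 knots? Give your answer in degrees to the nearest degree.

24°

The current pushes perpendicular to the desired track; the heading must have a component into the current equal to 3.0 knots: 7.3 sin θ = 3.0.
sin θ = 0.4110, so θ = 24.265°.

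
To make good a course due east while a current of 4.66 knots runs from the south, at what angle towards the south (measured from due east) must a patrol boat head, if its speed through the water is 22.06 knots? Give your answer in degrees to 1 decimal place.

12.2°

The current pushes perpendicular to the desired track; the heading must have a component into the current equal to 4.66 knots: 22.06 sin θ = 4.66.
sin θ = 0.2112, so θ = 12.195°.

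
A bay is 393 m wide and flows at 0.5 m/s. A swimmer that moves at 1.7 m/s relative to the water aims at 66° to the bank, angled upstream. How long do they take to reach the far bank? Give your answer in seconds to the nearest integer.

The component of the swimmer's velocity perpendicular to the bank is 1.7 × sin 66° = 1.553 m/s.
The current is parallel to the bank, so it does not affect the crossing time.
Time = 393 / 1.553 = 253.054 s.

253 s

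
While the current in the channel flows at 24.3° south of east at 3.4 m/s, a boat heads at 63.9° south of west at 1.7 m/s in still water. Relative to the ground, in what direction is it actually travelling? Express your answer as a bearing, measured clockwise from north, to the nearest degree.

141°

Taking east as x and north as y: velocity relative to the water = (-0.748, -1.527) m/s; the water relative to ground = (3.099, -1.399) m/s.
Velocity relative to ground = (-0.748, -1.527) + (3.099, -1.399) = (2.351, -2.926) m/s.
Bearing = atan2(2.35, -2.93) = 141.22° clockwise from north.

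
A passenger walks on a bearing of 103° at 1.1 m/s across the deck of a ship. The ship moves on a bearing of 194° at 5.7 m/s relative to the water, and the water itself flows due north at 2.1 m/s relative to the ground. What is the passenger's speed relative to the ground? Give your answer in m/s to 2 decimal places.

In east/north components (m/s): passenger relative to ship = (1.072, -0.247); ship relative to water = (-1.379, -5.531); water relative to ground = (0.000, 2.100).
Sum = (-0.307, -3.678) m/s.
Speed = |(-0.307, -3.678)| = 3.691 m/s.

3.69 m/s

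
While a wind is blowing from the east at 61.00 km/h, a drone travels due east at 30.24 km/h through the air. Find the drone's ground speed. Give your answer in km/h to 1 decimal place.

Taking east as x and north as y: velocity relative to the air = (30.240, 0.000) km/h; the air relative to ground = (-61.000, 0.000) km/h.
Velocity relative to ground = (30.240, 0.000) + (-61.000, 0.000) = (-30.760, 0.000) km/h.
Speed = |(-30.760, 0.000)| = 30.760 km/h.

30.8 km/h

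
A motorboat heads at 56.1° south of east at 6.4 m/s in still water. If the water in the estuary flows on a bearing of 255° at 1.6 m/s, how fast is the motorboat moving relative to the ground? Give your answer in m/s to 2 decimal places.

6.07 m/s

Taking east as x and north as y: velocity relative to the water = (3.570, -5.312) m/s; the water relative to ground = (-1.545, -0.414) m/s.
Velocity relative to ground = (3.570, -5.312) + (-1.545, -0.414) = (2.024, -5.726) m/s.
Speed = |(2.024, -5.726)| = 6.073 m/s.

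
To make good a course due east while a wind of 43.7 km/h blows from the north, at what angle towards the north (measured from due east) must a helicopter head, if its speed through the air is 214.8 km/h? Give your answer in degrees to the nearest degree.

The wind pushes perpendicular to the desired track; the heading must have a component into the wind equal to 43.7 km/h: 214.8 sin θ = 43.7.
sin θ = 0.2034, so θ = 11.738°.

12°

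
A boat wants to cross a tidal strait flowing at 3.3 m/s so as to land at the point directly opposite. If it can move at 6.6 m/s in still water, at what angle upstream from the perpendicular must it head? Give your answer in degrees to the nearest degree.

To cancel the current, the upstream component of the boat's velocity must equal the flow: 6.6 sin θ = 3.3.
sin θ = 3.3 / 6.6 = 0.5000.
θ = arcsin(0.5000) = 30.000°.

30°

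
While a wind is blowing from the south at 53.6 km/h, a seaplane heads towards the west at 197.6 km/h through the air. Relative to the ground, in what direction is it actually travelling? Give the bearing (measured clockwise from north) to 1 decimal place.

Taking east as x and north as y: velocity relative to the air = (-197.600, 0.000) km/h; the air relative to ground = (0.000, 53.600) km/h.
Velocity relative to ground = (-197.600, 0.000) + (0.000, 53.600) = (-197.600, 53.600) km/h.
Bearing = atan2(-197.60, 53.60) = 285.18° clockwise from north.

285.2°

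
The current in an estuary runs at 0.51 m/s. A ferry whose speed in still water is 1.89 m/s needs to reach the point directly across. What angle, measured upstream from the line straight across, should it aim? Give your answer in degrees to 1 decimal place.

To cancel the current, the upstream component of the ferry's velocity must equal the flow: 1.89 sin θ = 0.51.
sin θ = 0.51 / 1.89 = 0.2698.
θ = arcsin(0.2698) = 15.655°.

15.7°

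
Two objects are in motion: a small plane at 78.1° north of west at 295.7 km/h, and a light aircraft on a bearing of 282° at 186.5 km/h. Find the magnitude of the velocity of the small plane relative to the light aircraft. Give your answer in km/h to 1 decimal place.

278.5 km/h

Taking east as x and north as y: small plane velocity = (-60.975, 289.345) km/h; light aircraft velocity = (-182.425, 38.776) km/h.
Velocity of small plane relative to light aircraft = (-60.975, 289.345) − (-182.425, 38.776) = (121.450, 250.570) km/h.
Magnitude = |(121.450, 250.570)| = 278.451 km/h.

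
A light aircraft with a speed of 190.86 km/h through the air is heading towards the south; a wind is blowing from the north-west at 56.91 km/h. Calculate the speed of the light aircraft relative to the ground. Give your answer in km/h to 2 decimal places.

234.58 km/h

Taking east as x and north as y: velocity relative to the air = (0.000, -190.860) km/h; the air relative to ground = (40.241, -40.241) km/h.
Velocity relative to ground = (0.000, -190.860) + (40.241, -40.241) = (40.241, -231.101) km/h.
Speed = |(40.241, -231.101)| = 234.579 km/h.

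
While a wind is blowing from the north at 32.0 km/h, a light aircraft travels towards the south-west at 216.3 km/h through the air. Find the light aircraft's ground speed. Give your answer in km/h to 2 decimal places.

Taking east as x and north as y: velocity relative to the air = (-152.947, -152.947) km/h; the air relative to ground = (0.000, -32.000) km/h.
Velocity relative to ground = (-152.947, -152.947) + (0.000, -32.000) = (-152.947, -184.947) km/h.
Speed = |(-152.947, -184.947)| = 239.996 km/h.

240.00 km/h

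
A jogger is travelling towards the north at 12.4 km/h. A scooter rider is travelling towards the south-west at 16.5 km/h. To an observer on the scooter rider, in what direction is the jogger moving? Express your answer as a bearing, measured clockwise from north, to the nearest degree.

026°

Taking east as x and north as y: jogger velocity = (0.000, 12.400) km/h; scooter rider velocity = (-11.667, -11.667) km/h.
Velocity of jogger relative to scooter rider = (0.000, 12.400) − (-11.667, -11.667) = (11.667, 24.067) km/h.
Bearing = atan2(11.67, 24.07) = 25.86° clockwise from north.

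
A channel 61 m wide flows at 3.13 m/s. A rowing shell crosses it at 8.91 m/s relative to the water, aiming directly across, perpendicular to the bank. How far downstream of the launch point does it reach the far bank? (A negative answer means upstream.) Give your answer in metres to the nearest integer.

21 m

Perpendicular speed = 8.910 m/s; crossing time = 61 / 8.910 = 6.846 s.
Net downstream speed = 3.130 m/s.
Drift = 3.130 × 6.846 = 21.429 m (downstream).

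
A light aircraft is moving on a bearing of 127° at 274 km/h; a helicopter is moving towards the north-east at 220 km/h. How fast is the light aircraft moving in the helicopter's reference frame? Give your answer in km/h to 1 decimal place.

Taking east as x and north as y: light aircraft velocity = (218.826, -164.897) km/h; helicopter velocity = (155.563, 155.563) km/h.
Velocity of light aircraft relative to helicopter = (218.826, -164.897) − (155.563, 155.563) = (63.263, -320.461) km/h.
Magnitude = |(63.263, -320.461)| = 326.646 km/h.

326.6 km/h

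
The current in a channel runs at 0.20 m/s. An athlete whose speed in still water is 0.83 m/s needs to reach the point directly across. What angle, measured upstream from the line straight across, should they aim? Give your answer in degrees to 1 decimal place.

13.9°

To cancel the current, the upstream component of the athlete's velocity must equal the flow: 0.83 sin θ = 0.20.
sin θ = 0.20 / 0.83 = 0.2410.
θ = arcsin(0.2410) = 13.943°.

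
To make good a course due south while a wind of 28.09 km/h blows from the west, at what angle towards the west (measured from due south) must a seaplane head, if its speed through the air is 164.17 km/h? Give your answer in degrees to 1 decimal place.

The wind pushes perpendicular to the desired track; the heading must have a component into the wind equal to 28.09 km/h: 164.17 sin θ = 28.09.
sin θ = 0.1711, so θ = 9.852°.

9.9°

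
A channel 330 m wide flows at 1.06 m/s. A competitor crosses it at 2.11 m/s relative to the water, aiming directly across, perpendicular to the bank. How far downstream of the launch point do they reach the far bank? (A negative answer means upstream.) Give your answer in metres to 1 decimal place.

Perpendicular speed = 2.110 m/s; crossing time = 330 / 2.110 = 156.398 s.
Net downstream speed = 1.060 m/s.
Drift = 1.060 × 156.398 = 165.782 m (downstream).

165.8 m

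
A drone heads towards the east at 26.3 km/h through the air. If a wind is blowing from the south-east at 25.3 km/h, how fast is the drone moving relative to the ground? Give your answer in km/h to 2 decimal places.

19.77 km/h

Taking east as x and north as y: velocity relative to the air = (26.300, 0.000) km/h; the air relative to ground = (-17.890, 17.890) km/h.
Velocity relative to ground = (26.300, 0.000) + (-17.890, 17.890) = (8.410, 17.890) km/h.
Speed = |(8.410, 17.890)| = 19.768 km/h.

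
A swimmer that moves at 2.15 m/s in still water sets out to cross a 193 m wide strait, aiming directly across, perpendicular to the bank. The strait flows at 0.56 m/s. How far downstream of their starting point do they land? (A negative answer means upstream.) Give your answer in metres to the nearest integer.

Perpendicular speed = 2.150 m/s; crossing time = 193 / 2.150 = 89.767 s.
Net downstream speed = 0.560 m/s.
Drift = 0.560 × 89.767 = 50.270 m (downstream).

50 m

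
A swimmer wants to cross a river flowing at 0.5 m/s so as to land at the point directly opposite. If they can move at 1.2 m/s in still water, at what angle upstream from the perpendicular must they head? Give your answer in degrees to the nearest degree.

25°

To cancel the current, the upstream component of the swimmer's velocity must equal the flow: 1.2 sin θ = 0.5.
sin θ = 0.5 / 1.2 = 0.4167.
θ = arcsin(0.4167) = 24.624°.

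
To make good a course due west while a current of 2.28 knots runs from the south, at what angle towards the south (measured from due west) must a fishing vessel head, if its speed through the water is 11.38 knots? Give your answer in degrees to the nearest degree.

12°

The current pushes perpendicular to the desired track; the heading must have a component into the current equal to 2.28 knots: 11.38 sin θ = 2.28.
sin θ = 0.2004, so θ = 11.558°.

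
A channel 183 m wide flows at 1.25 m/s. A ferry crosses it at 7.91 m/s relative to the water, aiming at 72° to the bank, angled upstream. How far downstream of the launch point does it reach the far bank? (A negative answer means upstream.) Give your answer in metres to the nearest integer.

-29 m

Perpendicular speed = 7.523 m/s; crossing time = 183 / 7.523 = 24.326 s.
Net downstream speed = -1.194 m/s.
Drift = -1.194 × 24.326 = -29.053 m (upstream).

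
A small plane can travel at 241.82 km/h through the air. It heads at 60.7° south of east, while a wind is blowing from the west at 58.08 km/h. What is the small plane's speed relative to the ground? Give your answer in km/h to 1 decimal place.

274.9 km/h

Taking east as x and north as y: velocity relative to the air = (118.342, -210.884) km/h; the air relative to ground = (58.080, 0.000) km/h.
Velocity relative to ground = (118.342, -210.884) + (58.080, 0.000) = (176.422, -210.884) km/h.
Speed = |(176.422, -210.884)| = 274.949 km/h.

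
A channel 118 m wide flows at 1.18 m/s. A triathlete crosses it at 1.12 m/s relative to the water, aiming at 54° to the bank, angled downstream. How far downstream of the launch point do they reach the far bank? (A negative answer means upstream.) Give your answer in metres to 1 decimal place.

Perpendicular speed = 0.906 m/s; crossing time = 118 / 0.906 = 130.229 s.
Net downstream speed = 1.838 m/s.
Drift = 1.838 × 130.229 = 239.402 m (downstream).

239.4 m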